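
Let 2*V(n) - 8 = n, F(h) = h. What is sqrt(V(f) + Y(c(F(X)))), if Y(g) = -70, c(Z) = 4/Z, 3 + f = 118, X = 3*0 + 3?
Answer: I*sqrt(34)/2 ≈ 2.9155*I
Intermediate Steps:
X = 3 (X = 0 + 3 = 3)
f = 115 (f = -3 + 118 = 115)
V(n) = 4 + n/2
sqrt(V(f) + Y(c(F(X)))) = sqrt((4 + (1/2)*115) - 70) = sqrt((4 + 115/2) - 70) = sqrt(123/2 - 70) = sqrt(-17/2) = I*sqrt(34)/2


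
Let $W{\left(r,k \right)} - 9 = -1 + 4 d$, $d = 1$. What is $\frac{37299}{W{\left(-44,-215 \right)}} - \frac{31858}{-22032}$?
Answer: $\frac{2015083}{648} \approx 3109.7$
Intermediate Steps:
$W{\left(r,k \right)} = 12$ ($W{\left(r,k \right)} = 9 + \left(-1 + 4 \cdot 1\right) = 9 + \left(-1 + 4\right) = 9 + 3 = 12$)
$\frac{37299}{W{\left(-44,-215 \right)}} - \frac{31858}{-22032} = \frac{37299}{12} - \frac{31858}{-22032} = 37299 \cdot \frac{1}{12} - - \frac{937}{648} = \frac{12433}{4} + \frac{937}{648} = \frac{2015083}{648}$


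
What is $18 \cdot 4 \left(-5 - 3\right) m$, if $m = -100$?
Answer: $57600$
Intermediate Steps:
$18 \cdot 4 \left(-5 - 3\right) m = 18 \cdot 4 \left(-5 - 3\right) \left(-100\right) = 18 \cdot 4 \left(-8\right) \left(-100\right) = 18 \left(-32\right) \left(-100\right) = \left(-576\right) \left(-100\right) = 57600$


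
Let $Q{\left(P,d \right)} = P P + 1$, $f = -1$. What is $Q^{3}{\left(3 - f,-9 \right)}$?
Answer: $4913$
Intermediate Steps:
$Q{\left(P,d \right)} = 1 + P^{2}$ ($Q{\left(P,d \right)} = P^{2} + 1 = 1 + P^{2}$)
$Q^{3}{\left(3 - f,-9 \right)} = \left(1 + \left(3 - -1\right)^{2}\right)^{3} = \left(1 + \left(3 + 1\right)^{2}\right)^{3} = \left(1 + 4^{2}\right)^{3} = \left(1 + 16\right)^{3} = 17^{3} = 4913$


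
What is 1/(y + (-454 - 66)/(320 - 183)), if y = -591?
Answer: -137/81487 ≈ -0.0016812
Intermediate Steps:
1/(y + (-454 - 66)/(320 - 183)) = 1/(-591 + (-454 - 66)/(320 - 183)) = 1/(-591 - 520/137) = 1/(-81487/137) = -137/81487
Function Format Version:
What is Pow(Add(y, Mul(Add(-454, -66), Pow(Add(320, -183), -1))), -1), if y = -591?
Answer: Rational(-137, 81487) ≈ -0.0016812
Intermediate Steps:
Pow(Add(y, Mul(Add(-454, -66), Pow(Add(320, -183), -1))), -1) = Pow(Add(-591, Mul(Add(-454, -66), Pow(Add(320, -183), -1))), -1) = Pow(Add(-591, Mul(-520, Pow(137, -1))), -1) = Pow(Add(-591, Mul(-520, Rational(1, 137))), -1) = Pow(Add(-591, Rational(-520, 137)), -1) = Pow(Rational(-81487, 137), -1) = Rational(-137, 81487)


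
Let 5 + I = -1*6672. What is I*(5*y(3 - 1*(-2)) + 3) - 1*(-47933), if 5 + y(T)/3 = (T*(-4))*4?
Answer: 8541077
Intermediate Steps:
I = -6677 (I = -5 - 1*6672 = -5 - 6672 = -6677)
y(T) = -15 - 48*T (y(T) = -15 + 3*((T*(-4))*4) = -15 + 3*(-4*T*4) = -15 + 3*(-16*T) = -15 - 48*T)
I*(5*y(3 - 1*(-2)) + 3) - 1*(-47933) = -6677*(5*(-15 - 48*(3 - 1*(-2))) + 3) - 1*(-47933) = -6677*(5*(-15 - 48*(3 + 2)) + 3) + 47933 = -6677*(5*(-15 - 48*5) + 3) + 47933 = -6677*(5*(-15 - 240) + 3) + 47933 = -6677*(5*(-255) + 3) + 47933 = -6677*(-1275 + 3) + 47933 = -6677*(-1272) + 47933 = 8493144 + 47933 = 8541077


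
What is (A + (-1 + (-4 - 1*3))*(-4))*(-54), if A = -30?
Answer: -108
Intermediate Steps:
(A + (-1 + (-4 - 1*3))*(-4))*(-54) = (-30 + (-1 + (-4 - 1*3))*(-4))*(-54) = (-30 + (-1 + (-4 - 3))*(-4))*(-54) = (-30 + (-1 - 7)*(-4))*(-54) = (-30 - 8*(-4))*(-54) = (-30 + 32)*(-54) = 2*(-54) = -108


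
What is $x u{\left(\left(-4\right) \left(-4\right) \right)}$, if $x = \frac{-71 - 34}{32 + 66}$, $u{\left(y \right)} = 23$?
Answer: $- \frac{345}{14} \approx -24.643$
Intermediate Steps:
$x = - \frac{15}{14}$ ($x = - \frac{105}{98} = \left(-105\right) \frac{1}{98} = - \frac{15}{14} \approx -1.0714$)
$x u{\left(\left(-4\right) \left(-4\right) \right)} = \left(- \frac{15}{14}\right) 23 = - \frac{345}{14}$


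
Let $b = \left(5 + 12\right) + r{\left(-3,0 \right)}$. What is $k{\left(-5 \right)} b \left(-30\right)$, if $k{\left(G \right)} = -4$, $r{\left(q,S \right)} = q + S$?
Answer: $1680$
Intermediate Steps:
$r{\left(q,S \right)} = S + q$
$b = 14$ ($b = \left(5 + 12\right) + \left(0 - 3\right) = 17 - 3 = 14$)
$k{\left(-5 \right)} b \left(-30\right) = \left(-4\right) 14 \left(-30\right) = \left(-56\right) \left(-30\right) = 1680$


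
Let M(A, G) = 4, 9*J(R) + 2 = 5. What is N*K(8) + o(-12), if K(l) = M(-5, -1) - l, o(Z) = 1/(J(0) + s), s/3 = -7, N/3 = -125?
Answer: 92997/62 ≈ 1500.0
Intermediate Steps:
N = -375 (N = 3*(-125) = -375)
J(R) = ⅓ (J(R) = -2/9 + (⅑)*5 = -2/9 + 5/9 = ⅓)
s = -21 (s = 3*(-7) = -21)
o(Z) = -3/62 (o(Z) = 1/(⅓ - 21) = 1/(-62/3) = -3/62)
K(l) = 4 - l
N*K(8) + o(-12) = -375*(4 - 1*8) - 3/62 = -375*(4 - 8) - 3/62 = -375*(-4) - 3/62 = 1500 - 3/62 = 92997/62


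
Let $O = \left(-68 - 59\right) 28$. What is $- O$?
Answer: $3556$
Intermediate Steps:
$O = -3556$ ($O = \left(-127\right) 28 = -3556$)
$- O = \left(-1\right) \left(-3556\right) = 3556$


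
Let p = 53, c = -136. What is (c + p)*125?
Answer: -10375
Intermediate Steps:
(c + p)*125 = (-136 + 53)*125 = -83*125 = -10375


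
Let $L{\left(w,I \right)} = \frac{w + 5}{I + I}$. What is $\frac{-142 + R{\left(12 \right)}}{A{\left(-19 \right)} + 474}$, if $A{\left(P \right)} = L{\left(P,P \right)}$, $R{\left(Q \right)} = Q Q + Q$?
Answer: $\frac{266}{9013} \approx 0.029513$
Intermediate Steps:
$R{\left(Q \right)} = Q + Q^{2}$ ($R{\left(Q \right)} = Q^{2} + Q = Q + Q^{2}$)
$L{\left(w,I \right)} = \frac{5 + w}{2 I}$
$A{\left(P \right)} = \frac{5 + P}{2 P}$
$\frac{-142 + R{\left(12 \right)}}{A{\left(-19 \right)} + 474} = \frac{-142 + 12 \left(1 + 12\right)}{\frac{5 - 19}{2 \left(-19\right)} + 474} = \frac{-142 + 12 \cdot 13}{\frac{1}{2} \left(- \frac{1}{19}\right) \left(-14\right) + 474} = \frac{-142 + 156}{\frac{7}{19} + 474} = \frac{14}{\frac{9013}{19}} = 14 \cdot \frac{19}{9013} = \frac{266}{9013}$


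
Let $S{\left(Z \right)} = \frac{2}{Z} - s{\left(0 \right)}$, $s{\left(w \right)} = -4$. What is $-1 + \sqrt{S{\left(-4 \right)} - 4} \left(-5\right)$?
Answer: $-1 - \frac{5 i \sqrt{2}}{2} \approx -1.0 - 3.5355 i$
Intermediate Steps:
$S{\left(Z \right)} = 4 + \frac{2}{Z}$ ($S{\left(Z \right)} = \frac{2}{Z} - -4 = \frac{2}{Z} + 4 = 4 + \frac{2}{Z}$)
$-1 + \sqrt{S{\left(-4 \right)} - 4} \left(-5\right) = -1 + \sqrt{\left(4 + \frac{2}{-4}\right) - 4} \left(-5\right) = -1 + \sqrt{\left(4 + 2 \left(- \frac{1}{4}\right)\right) - 4} \left(-5\right) = -1 + \sqrt{\left(4 - \frac{1}{2}\right) - 4} \left(-5\right) = -1 + \sqrt{\frac{7}{2} - 4} \left(-5\right) = -1 + \sqrt{- \frac{1}{2}} \left(-5\right) = -1 + \frac{i \sqrt{2}}{2} \left(-5\right) = -1 - \frac{5 i \sqrt{2}}{2}$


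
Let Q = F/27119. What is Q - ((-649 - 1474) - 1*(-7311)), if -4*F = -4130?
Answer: -281384679/54238 ≈ -5188.0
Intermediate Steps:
F = 2065/2 (F = -¼*(-4130) = 2065/2 ≈ 1032.5)
Q = 2065/54238 (Q = (2065/2)/27119 = (2065/2)*(1/27119) = 2065/54238 ≈ 0.038073)
Q - ((-649 - 1474) - 1*(-7311)) = 2065/54238 - ((-649 - 1474) - 1*(-7311)) = 2065/54238 - (-2123 + 7311) = 2065/54238 - 1*5188 = 2065/54238 - 5188 = -281384679/54238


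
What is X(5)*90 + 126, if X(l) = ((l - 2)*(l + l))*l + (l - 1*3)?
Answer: 13806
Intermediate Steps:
X(l) = -3 + l + 2*l**2*(-2 + l) (X(l) = ((-2 + l)*(2*l))*l + (l - 3) = (2*l*(-2 + l))*l + (-3 + l) = 2*l**2*(-2 + l) + (-3 + l) = -3 + l + 2*l**2*(-2 + l))
X(5)*90 + 126 = (-3 + 5 - 4*5**2 + 2*5**3)*90 + 126 = (-3 + 5 - 4*25 + 2*125)*90 + 126 = (-3 + 5 - 100 + 250)*90 + 126 = 152*90 + 126 = 13680 + 126 = 13806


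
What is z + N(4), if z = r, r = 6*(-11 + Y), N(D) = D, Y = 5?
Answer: -32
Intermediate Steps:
r = -36 (r = 6*(-11 + 5) = 6*(-6) = -36)
z = -36
z + N(4) = -36 + 4 = -32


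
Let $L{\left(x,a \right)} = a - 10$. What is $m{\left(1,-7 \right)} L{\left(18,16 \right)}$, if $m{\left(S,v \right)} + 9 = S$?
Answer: $-48$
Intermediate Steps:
$L{\left(x,a \right)} = -10 + a$ ($L{\left(x,a \right)} = a - 10 = -10 + a$)
$m{\left(S,v \right)} = -9 + S$
$m{\left(1,-7 \right)} L{\left(18,16 \right)} = \left(-9 + 1\right) \left(-10 + 16\right) = \left(-8\right) 6 = -48$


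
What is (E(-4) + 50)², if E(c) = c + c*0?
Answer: 2116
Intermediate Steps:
E(c) = c (E(c) = c + 0 = c)
(E(-4) + 50)² = (-4 + 50)² = 46² = 2116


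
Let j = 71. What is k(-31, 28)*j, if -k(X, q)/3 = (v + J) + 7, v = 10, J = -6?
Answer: -2343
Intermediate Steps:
k(X, q) = -33 (k(X, q) = -3*((10 - 6) + 7) = -3*(4 + 7) = -3*11 = -33)
k(-31, 28)*j = -33*71 = -2343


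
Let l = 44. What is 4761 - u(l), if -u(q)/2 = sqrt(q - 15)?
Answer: 4761 + 2*sqrt(29) ≈ 4771.8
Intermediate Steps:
u(q) = -2*sqrt(-15 + q) (u(q) = -2*sqrt(q - 15) = -2*sqrt(-15 + q))
4761 - u(l) = 4761 - (-2)*sqrt(-15 + 44) = 4761 - (-2)*sqrt(29) = 4761 + 2*sqrt(29)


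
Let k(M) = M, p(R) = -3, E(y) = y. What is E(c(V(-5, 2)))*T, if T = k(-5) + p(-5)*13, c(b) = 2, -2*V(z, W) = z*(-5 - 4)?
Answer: -88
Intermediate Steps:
V(z, W) = 9*z/2 (V(z, W) = -z*(-5 - 4)/2 = -z*(-9)/2 = -(-9)*z/2 = 9*z/2)
T = -44 (T = -5 - 3*13 = -5 - 39 = -44)
E(c(V(-5, 2)))*T = 2*(-44) = -88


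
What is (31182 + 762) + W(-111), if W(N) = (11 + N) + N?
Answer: 31733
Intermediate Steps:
W(N) = 11 + 2*N
(31182 + 762) + W(-111) = (31182 + 762) + (11 + 2*(-111)) = 31944 + (11 - 222) = 31944 - 211 = 31733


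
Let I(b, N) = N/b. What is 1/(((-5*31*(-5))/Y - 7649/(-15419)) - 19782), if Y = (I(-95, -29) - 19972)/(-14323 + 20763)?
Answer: -29254638309/586011584251799 ≈ -4.9922e-5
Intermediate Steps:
Y = -1897311/611800 (Y = (-29/(-95) - 19972)/(-14323 + 20763) = (-29*(-1/95) - 19972)/6440 = (29/95 - 19972)*(1/6440) = -1897311/95*1/6440 = -1897311/611800 ≈ -3.1012)
1/(((-5*31*(-5))/Y - 7649/(-15419)) - 19782) = 1/(((-5*31*(-5))/(-1897311/611800) - 7649/(-15419)) - 19782) = 1/((-155*(-5)*(-611800/1897311) - 7649*(-1/15419)) - 19782) = 1/((775*(-611800/1897311) + 7649/15419) - 19782) = 1/((-474145000/1897311 + 7649/15419) - 19782) = 1/(-7296329223161/29254638309 - 19782) = 1/(-586011584251799/29254638309) = -29254638309/586011584251799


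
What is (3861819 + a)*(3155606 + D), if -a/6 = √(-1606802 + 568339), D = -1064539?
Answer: 8075322270873 - 12546402*I*√1038463 ≈ 8.0753e+12 - 1.2785e+10*I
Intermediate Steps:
a = -6*I*√1038463 (a = -6*√(-1606802 + 568339) = -6*I*√1038463 ≈ -6114.3*I)
(3861819 + a)*(3155606 + D) = (3861819 - 6*I*√1038463)*(3155606 - 1064539) = (3861819 - 6*I*√1038463)*2091067 = 8075322270873 - 12546402*I*√1038463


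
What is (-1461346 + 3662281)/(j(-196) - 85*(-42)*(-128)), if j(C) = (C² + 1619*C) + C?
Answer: -2200935/736064 ≈ -2.9901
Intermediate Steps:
j(C) = C² + 1620*C
(-1461346 + 3662281)/(j(-196) - 85*(-42)*(-128)) = (-1461346 + 3662281)/(-196*(1620 - 196) - 85*(-42)*(-128)) = 2200935/(-196*1424 + 3570*(-128)) = 2200935/(-279104 - 456960) = 2200935/(-736064) = 2200935*(-1/736064) = -2200935/736064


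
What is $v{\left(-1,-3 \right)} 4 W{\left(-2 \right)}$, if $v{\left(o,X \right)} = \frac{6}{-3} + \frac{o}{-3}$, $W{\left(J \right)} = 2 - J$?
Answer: $- \frac{80}{3} \approx -26.667$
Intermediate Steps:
$v{\left(o,X \right)} = -2 - \frac{o}{3}$ ($v{\left(o,X \right)} = 6 \left(- \frac{1}{3}\right) + o \left(- \frac{1}{3}\right) = -2 - \frac{o}{3}$)
$v{\left(-1,-3 \right)} 4 W{\left(-2 \right)} = \left(-2 - - \frac{1}{3}\right) 4 \left(2 - -2\right) = \left(-2 + \frac{1}{3}\right) 4 \left(2 + 2\right) = \left(- \frac{5}{3}\right) 4 \cdot 4 = \left(- \frac{20}{3}\right) 4 = - \frac{80}{3}$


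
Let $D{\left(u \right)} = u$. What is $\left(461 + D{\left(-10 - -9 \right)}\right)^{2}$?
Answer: $211600$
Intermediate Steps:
$\left(461 + D{\left(-10 - -9 \right)}\right)^{2} = \left(461 - 1\right)^{2} = 460^{2} = 211600$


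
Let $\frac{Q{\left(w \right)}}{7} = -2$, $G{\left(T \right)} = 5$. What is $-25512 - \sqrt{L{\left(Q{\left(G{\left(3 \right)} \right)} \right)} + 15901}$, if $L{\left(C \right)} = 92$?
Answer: $-25512 - 3 \sqrt{1777} \approx -25638.0$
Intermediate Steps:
$Q{\left(w \right)} = -14$ ($Q{\left(w \right)} = 7 \left(-2\right) = -14$)
$-25512 - \sqrt{L{\left(Q{\left(G{\left(3 \right)} \right)} \right)} + 15901} = -25512 - \sqrt{92 + 15901} = -25512 - \sqrt{15993} = -25512 - 3 \sqrt{1777}$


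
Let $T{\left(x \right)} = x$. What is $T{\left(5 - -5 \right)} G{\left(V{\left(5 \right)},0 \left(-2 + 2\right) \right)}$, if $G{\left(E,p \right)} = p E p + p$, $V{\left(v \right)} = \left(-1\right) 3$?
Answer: $0$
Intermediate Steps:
$V{\left(v \right)} = -3$
$G{\left(E,p \right)} = p + E p^{2}$ ($G{\left(E,p \right)} = E p p + p = E p^{2} + p = p + E p^{2}$)
$T{\left(5 - -5 \right)} G{\left(V{\left(5 \right)},0 \left(-2 + 2\right) \right)} = \left(5 - -5\right) 0 \left(-2 + 2\right) \left(1 - 3 \cdot 0 \left(-2 + 2\right)\right) = \left(5 + 5\right) 0 \cdot 0 \left(1 - 3 \cdot 0 \cdot 0\right) = 10 \cdot 0 \left(1 - 0\right) = 10 \cdot 0 \left(1 + 0\right) = 10 \cdot 0 \cdot 1 = 10 \cdot 0 = 0$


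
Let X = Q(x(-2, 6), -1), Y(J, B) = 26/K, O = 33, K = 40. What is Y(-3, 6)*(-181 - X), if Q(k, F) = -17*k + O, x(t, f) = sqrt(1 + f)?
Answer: -1391/10 + 221*sqrt(7)/20 ≈ -109.86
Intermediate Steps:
Q(k, F) = 33 - 17*k (Q(k, F) = -17*k + 33 = 33 - 17*k)
Y(J, B) = 13/20 (Y(J, B) = 26/40 = 26*(1/40) = 13/20)
X = 33 - 17*sqrt(7) (X = 33 - 17*sqrt(1 + 6) = 33 - 17*sqrt(7) ≈ -11.978)
Y(-3, 6)*(-181 - X) = 13*(-181 - (33 - 17*sqrt(7)))/20 = 13*(-181 + (-33 + 17*sqrt(7)))/20 = 13*(-214 + 17*sqrt(7))/20 = -1391/10 + 221*sqrt(7)/20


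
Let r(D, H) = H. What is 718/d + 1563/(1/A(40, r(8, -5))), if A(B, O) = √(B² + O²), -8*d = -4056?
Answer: 718/507 + 7815*√65 ≈ 63008.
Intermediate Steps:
d = 507 (d = -⅛*(-4056) = 507)
718/d + 1563/(1/A(40, r(8, -5))) = 718/507 + 1563/(1/(√(40² + (-5)²))) = 718*(1/507) + 1563/(1/(√(1600 + 25))) = 718/507 + 1563/(1/(√1625)) = 718/507 + 1563/(1/(5*√65)) = 718/507 + 1563/((√65/325)) = 718/507 + 1563*(5*√65) = 718/507 + 7815*√65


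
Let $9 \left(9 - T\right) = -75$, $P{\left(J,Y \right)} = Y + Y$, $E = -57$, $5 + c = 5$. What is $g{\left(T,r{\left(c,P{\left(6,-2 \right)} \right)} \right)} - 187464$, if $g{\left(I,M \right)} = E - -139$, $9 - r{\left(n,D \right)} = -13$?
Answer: $-187382$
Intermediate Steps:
$c = 0$ ($c = -5 + 5 = 0$)
$P{\left(J,Y \right)} = 2 Y$
$T = \frac{52}{3}$ ($T = 9 - - \frac{25}{3} = 9 + \frac{25}{3} = \frac{52}{3} \approx 17.333$)
$r{\left(n,D \right)} = 22$ ($r{\left(n,D \right)} = 9 - -13 = 9 + 13 = 22$)
$g{\left(I,M \right)} = 82$ ($g{\left(I,M \right)} = -57 - -139 = -57 + 139 = 82$)
$g{\left(T,r{\left(c,P{\left(6,-2 \right)} \right)} \right)} - 187464 = 82 - 187464 = -187382$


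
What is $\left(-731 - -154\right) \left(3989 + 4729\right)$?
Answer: $-5030286$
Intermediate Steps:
$\left(-731 - -154\right) \left(3989 + 4729\right) = \left(-731 + 154\right) 8718 = \left(-577\right) 8718 = -5030286$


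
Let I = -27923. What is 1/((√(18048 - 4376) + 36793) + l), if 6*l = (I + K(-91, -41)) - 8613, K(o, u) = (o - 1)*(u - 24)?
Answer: 285303/9044077153 - 18*√3418/9044077153 ≈ 3.1429e-5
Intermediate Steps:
K(o, u) = (-1 + o)*(-24 + u)
l = -15278/3 (l = ((-27923 + (24 - 1*(-41) - 24*(-91) - 91*(-41))) - 8613)/6 = ((-27923 + (24 + 41 + 2184 + 3731)) - 8613)/6 = ((-27923 + 5980) - 8613)/6 = (-21943 - 8613)/6 = (⅙)*(-30556) = -15278/3 ≈ -5092.7)
1/((√(18048 - 4376) + 36793) + l) = 1/((√(18048 - 4376) + 36793) - 15278/3) = 1/((√13672 + 36793) - 15278/3) = 1/((2*√3418 + 36793) - 15278/3) = 1/((36793 + 2*√3418) - 15278/3) = 1/(95101/3 + 2*√3418)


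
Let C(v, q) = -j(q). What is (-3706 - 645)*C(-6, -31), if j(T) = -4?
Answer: -17404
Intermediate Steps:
C(v, q) = 4 (C(v, q) = -1*(-4) = 4)
(-3706 - 645)*C(-6, -31) = (-3706 - 645)*4 = -4351*4 = -17404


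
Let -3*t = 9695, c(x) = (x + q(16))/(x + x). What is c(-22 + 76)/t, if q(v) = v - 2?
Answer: -17/87255 ≈ -0.00019483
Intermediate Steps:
q(v) = -2 + v
c(x) = (14 + x)/(2*x) (c(x) = (x + (-2 + 16))/(x + x) = (x + 14)/((2*x)) = (14 + x)*(1/(2*x)) = (14 + x)/(2*x))
t = -9695/3 (t = -1/3*9695 = -9695/3 ≈ -3231.7)
c(-22 + 76)/t = ((14 + (-22 + 76))/(2*(-22 + 76)))/(-9695/3) = ((1/2)*(14 + 54)/54)*(-3/9695) = ((1/2)*(1/54)*68)*(-3/9695) = (17/27)*(-3/9695) = -17/87255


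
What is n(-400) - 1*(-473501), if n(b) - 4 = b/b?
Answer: 473506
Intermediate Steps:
n(b) = 5 (n(b) = 4 + b/b = 4 + 1 = 5)
n(-400) - 1*(-473501) = 5 - 1*(-473501) = 5 + 473501 = 473506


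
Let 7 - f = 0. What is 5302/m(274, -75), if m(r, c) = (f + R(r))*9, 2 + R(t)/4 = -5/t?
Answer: -726374/1323 ≈ -549.04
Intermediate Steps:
f = 7 (f = 7 - 1*0 = 7 + 0 = 7)
R(t) = -8 - 20/t (R(t) = -8 + 4*(-5/t) = -8 - 20/t)
m(r, c) = -9 - 180/r (m(r, c) = (7 + (-8 - 20/r))*9 = (-1 - 20/r)*9 = -9 - 180/r)
5302/m(274, -75) = 5302/(-9 - 180/274) = 5302/(-9 - 180*1/274) = 5302/(-9 - 90/137) = 5302/(-1323/137) = 5302*(-137/1323) = -726374/1323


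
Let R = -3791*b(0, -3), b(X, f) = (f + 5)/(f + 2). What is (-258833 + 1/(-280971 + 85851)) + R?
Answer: -49024095121/195120 ≈ -2.5125e+5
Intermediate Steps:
b(X, f) = (5 + f)/(2 + f)
R = 7582 (R = -3791*(5 - 3)/(2 - 3) = -3791*2/(-1) = -(-3791)*2 = -3791*(-2) = 7582)
(-258833 + 1/(-280971 + 85851)) + R = (-258833 + 1/(-280971 + 85851)) + 7582 = (-258833 + 1/(-195120)) + 7582 = (-258833 - 1/195120) + 7582 = -50503494961/195120 + 7582 = -49024095121/195120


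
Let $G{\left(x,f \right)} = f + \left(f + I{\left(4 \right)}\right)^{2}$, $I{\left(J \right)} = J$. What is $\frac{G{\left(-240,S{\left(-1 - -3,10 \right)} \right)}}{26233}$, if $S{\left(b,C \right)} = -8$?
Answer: $\frac{8}{26233} \approx 0.00030496$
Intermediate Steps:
$G{\left(x,f \right)} = f + \left(4 + f\right)^{2}$ ($G{\left(x,f \right)} = f + \left(f + 4\right)^{2} = f + \left(4 + f\right)^{2}$)
$\frac{G{\left(-240,S{\left(-1 - -3,10 \right)} \right)}}{26233} = \frac{-8 + \left(4 - 8\right)^{2}}{26233} = \left(-8 + \left(-4\right)^{2}\right) \frac{1}{26233} = \left(-8 + 16\right) \frac{1}{26233} = 8 \cdot \frac{1}{26233} = \frac{8}{26233}$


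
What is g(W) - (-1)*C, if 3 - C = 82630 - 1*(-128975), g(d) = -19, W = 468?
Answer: -211621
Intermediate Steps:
C = -211602 (C = 3 - (82630 - 1*(-128975)) = 3 - (82630 + 128975) = 3 - 1*211605 = 3 - 211605 = -211602)
g(W) - (-1)*C = -19 - (-1)*(-211602) = -19 - 1*211602 = -19 - 211602 = -211621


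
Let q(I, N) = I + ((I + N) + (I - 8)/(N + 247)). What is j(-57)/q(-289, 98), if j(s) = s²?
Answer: -124545/18433 ≈ -6.7566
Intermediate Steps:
q(I, N) = N + 2*I + (-8 + I)/(247 + N) (q(I, N) = I + ((I + N) + (-8 + I)/(247 + N)) = I + (I + N + (-8 + I)/(247 + N)) = N + 2*I + (-8 + I)/(247 + N))
j(-57)/q(-289, 98) = (-57)²/(((-8 + 98² + 247*98 + 495*(-289) + 2*(-289)*98)/(247 + 98))) = 3249/(((-8 + 9604 + 24206 - 143055 - 56644)/345)) = 3249/(((1/345)*(-165897))) = 3249/(-55299/115) = 3249*(-115/55299) = -124545/18433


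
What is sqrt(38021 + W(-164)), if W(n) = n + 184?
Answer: sqrt(38041) ≈ 195.04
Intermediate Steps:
W(n) = 184 + n
sqrt(38021 + W(-164)) = sqrt(38021 + (184 - 164)) = sqrt(38021 + 20) = sqrt(38041)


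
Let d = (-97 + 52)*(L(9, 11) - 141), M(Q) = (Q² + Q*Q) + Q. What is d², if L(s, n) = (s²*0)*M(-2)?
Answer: 40259025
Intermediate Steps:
M(Q) = Q + 2*Q² (M(Q) = (Q² + Q²) + Q = 2*Q² + Q = Q + 2*Q²)
L(s, n) = 0 (L(s, n) = (s²*0)*(-2*(1 + 2*(-2))) = 0*(-2*(1 - 4)) = 0*(-2*(-3)) = 0*6 = 0)
d = 6345 (d = (-97 + 52)*(0 - 141) = -45*(-141) = 6345)
d² = 6345² = 40259025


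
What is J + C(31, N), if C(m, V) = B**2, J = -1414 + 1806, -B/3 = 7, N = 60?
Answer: 833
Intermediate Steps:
B = -21 (B = -3*7 = -21)
J = 392
C(m, V) = 441 (C(m, V) = (-21)**2 = 441)
J + C(31, N) = 392 + 441 = 833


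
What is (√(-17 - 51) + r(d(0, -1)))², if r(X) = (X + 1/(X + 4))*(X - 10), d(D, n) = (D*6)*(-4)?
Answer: (5 - 4*I*√17)²/4 ≈ -61.75 - 41.231*I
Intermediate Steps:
d(D, n) = -24*D (d(D, n) = (6*D)*(-4) = -24*D)
r(X) = (-10 + X)*(X + 1/(4 + X)) (r(X) = (X + 1/(4 + X))*(-10 + X) = (-10 + X)*(X + 1/(4 + X)))
(√(-17 - 51) + r(d(0, -1)))² = (√(-17 - 51) + (-10 + (-24*0)³ - (-936)*0 - 6*(-24*0)²)/(4 - 24*0))² = (√(-68) + (-10 + 0³ - 39*0 - 6*0²)/(4 + 0))² = (2*I*√17 + (-10 + 0 + 0 - 6*0)/4)² = (2*I*√17 + (-10 + 0 + 0 + 0)/4)² = (2*I*√17 + (¼)*(-10))² = (2*I*√17 - 5/2)² = (-5/2 + 2*I*√17)²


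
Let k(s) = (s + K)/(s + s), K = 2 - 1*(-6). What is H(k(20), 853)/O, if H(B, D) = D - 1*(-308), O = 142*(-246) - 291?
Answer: -387/11741 ≈ -0.032961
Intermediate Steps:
O = -35223 (O = -34932 - 291 = -35223)
K = 8 (K = 2 + 6 = 8)
k(s) = (8 + s)/(2*s) (k(s) = (s + 8)/(s + s) = (8 + s)/((2*s)) = (8 + s)*(1/(2*s)) = (8 + s)/(2*s))
H(B, D) = 308 + D (H(B, D) = D + 308 = 308 + D)
H(k(20), 853)/O = (308 + 853)/(-35223) = 1161*(-1/35223) = -387/11741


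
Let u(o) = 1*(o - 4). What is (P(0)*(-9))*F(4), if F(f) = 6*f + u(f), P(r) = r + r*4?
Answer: 0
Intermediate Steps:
P(r) = 5*r (P(r) = r + 4*r = 5*r)
u(o) = -4 + o (u(o) = 1*(-4 + o) = -4 + o)
F(f) = -4 + 7*f (F(f) = 6*f + (-4 + f) = -4 + 7*f)
(P(0)*(-9))*F(4) = ((5*0)*(-9))*(-4 + 7*4) = (0*(-9))*(-4 + 28) = 0*24 = 0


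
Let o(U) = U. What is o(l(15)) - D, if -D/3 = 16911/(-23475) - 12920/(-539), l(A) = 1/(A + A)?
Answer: 1765935361/25306050 ≈ 69.783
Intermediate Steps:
l(A) = 1/(2*A)
D = -294181971/4217675 (D = -3*(16911/(-23475) - 12920/(-539)) = -3*(16911*(-1/23475) - 12920*(-1/539)) = -3*(-5637/7825 + 12920/539) = -3*98060657/4217675 = -294181971/4217675 ≈ -69.750)
o(l(15)) - D = (½)/15 - 1*(-294181971/4217675) = (½)*(1/15) + 294181971/4217675 = 1/30 + 294181971/4217675 = 1765935361/25306050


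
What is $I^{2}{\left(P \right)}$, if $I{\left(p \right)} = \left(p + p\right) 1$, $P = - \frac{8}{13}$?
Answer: $\frac{256}{169} \approx 1.5148$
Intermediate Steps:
$P = - \frac{8}{13}$ ($P = \left(-8\right) \frac{1}{13} = - \frac{8}{13} \approx -0.61539$)
$I{\left(p \right)} = 2 p$ ($I{\left(p \right)} = 2 p 1 = 2 p$)
$I^{2}{\left(P \right)} = \left(2 \left(- \frac{8}{13}\right)\right)^{2} = \left(- \frac{16}{13}\right)^{2} = \frac{256}{169}$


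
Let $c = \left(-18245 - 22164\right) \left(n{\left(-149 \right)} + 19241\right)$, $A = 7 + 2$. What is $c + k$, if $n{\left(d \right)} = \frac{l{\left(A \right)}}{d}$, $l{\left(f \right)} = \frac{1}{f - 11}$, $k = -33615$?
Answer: $- \frac{231707909241}{298} \approx -7.7754 \cdot 10^{8}$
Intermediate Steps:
$A = 9$
$l{\left(f \right)} = \frac{1}{-11 + f}$
$n{\left(d \right)} = - \frac{1}{2 d}$ ($n{\left(d \right)} = \frac{1}{\left(-11 + 9\right) d} = \frac{1}{\left(-2\right) d} = - \frac{1}{2 d}$)
$c = - \frac{231697891971}{298}$ ($c = \left(-18245 - 22164\right) \left(- \frac{1}{2 \left(-149\right)} + 19241\right) = - 40409 \left(\left(- \frac{1}{2}\right) \left(- \frac{1}{149}\right) + 19241\right) = - 40409 \left(\frac{1}{298} + 19241\right) = \left(-40409\right) \frac{5733819}{298} = - \frac{231697891971}{298} \approx -7.7751 \cdot 10^{8}$)
$c + k = - \frac{231697891971}{298} - 33615 = - \frac{231707909241}{298}$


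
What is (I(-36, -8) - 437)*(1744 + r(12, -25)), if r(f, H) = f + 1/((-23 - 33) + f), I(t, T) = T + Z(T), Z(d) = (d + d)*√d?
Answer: -34382035/44 - 618104*I*√2/11 ≈ -7.8141e+5 - 79467.0*I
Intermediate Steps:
Z(d) = 2*d^(3/2) (Z(d) = (2*d)*√d = 2*d^(3/2))
I(t, T) = T + 2*T^(3/2)
r(f, H) = f + 1/(-56 + f)
(I(-36, -8) - 437)*(1744 + r(12, -25)) = ((-8 + 2*(-8)^(3/2)) - 437)*(1744 + (1 + 12² - 56*12)/(-56 + 12)) = ((-8 + 2*(-16*I*√2)) - 437)*(1744 + (1 + 144 - 672)/(-44)) = ((-8 - 32*I*√2) - 437)*(1744 - 1/44*(-527)) = (-445 - 32*I*√2)*(1744 + 527/44) = (-445 - 32*I*√2)*(77263/44) = -34382035/44 - 618104*I*√2/11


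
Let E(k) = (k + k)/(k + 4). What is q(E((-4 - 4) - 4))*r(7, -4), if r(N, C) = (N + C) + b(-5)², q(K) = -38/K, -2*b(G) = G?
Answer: -703/6 ≈ -117.17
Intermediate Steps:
b(G) = -G/2
E(k) = 2*k/(4 + k) (E(k) = (2*k)/(4 + k) = 2*k/(4 + k))
r(N, C) = 25/4 + C + N (r(N, C) = (N + C) + (-½*(-5))² = (C + N) + (5/2)² = (C + N) + 25/4 = 25/4 + C + N)
q(E((-4 - 4) - 4))*r(7, -4) = (-38*(4 + ((-4 - 4) - 4))/(2*((-4 - 4) - 4)))*(25/4 - 4 + 7) = -38*(4 + (-8 - 4))/(2*(-8 - 4))*(37/4) = -38/(2*(-12)/(4 - 12))*(37/4) = -38/(2*(-12)/(-8))*(37/4) = -38/(2*(-12)*(-⅛))*(37/4) = -38/3*(37/4) = -38*⅓*(37/4) = -38/3*37/4 = -703/6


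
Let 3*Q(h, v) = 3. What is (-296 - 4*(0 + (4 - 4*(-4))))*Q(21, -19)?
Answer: -376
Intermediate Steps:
Q(h, v) = 1 (Q(h, v) = (⅓)*3 = 1)
(-296 - 4*(0 + (4 - 4*(-4))))*Q(21, -19) = (-296 - 4*(0 + (4 - 4*(-4))))*1 = (-296 - 4*(0 + (4 + 16)))*1 = (-296 - 4*(0 + 20))*1 = (-296 - 4*20)*1 = (-296 - 80)*1 = -376*1 = -376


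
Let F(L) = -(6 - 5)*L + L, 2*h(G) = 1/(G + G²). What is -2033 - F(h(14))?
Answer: -2033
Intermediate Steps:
h(G) = 1/(2*(G + G²))
F(L) = 0 (F(L) = -L + L = 0)
-2033 - F(h(14)) = -2033 - 1*0 = -2033 + 0 = -2033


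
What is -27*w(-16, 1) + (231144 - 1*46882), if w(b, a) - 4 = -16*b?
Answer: 177242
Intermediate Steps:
w(b, a) = 4 - 16*b
-27*w(-16, 1) + (231144 - 1*46882) = -27*(4 - 16*(-16)) + (231144 - 1*46882) = -27*(4 + 256) + (231144 - 46882) = -27*260 + 184262 = -7020 + 184262 = 177242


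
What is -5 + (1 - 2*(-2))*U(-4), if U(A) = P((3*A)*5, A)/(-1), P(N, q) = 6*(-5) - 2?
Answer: 155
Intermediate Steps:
P(N, q) = -32 (P(N, q) = -30 - 2 = -32)
U(A) = 32 (U(A) = -32/(-1) = -32*(-1) = 32)
-5 + (1 - 2*(-2))*U(-4) = -5 + (1 - 2*(-2))*32 = -5 + (1 + 4)*32 = -5 + 5*32 = -5 + 160 = 155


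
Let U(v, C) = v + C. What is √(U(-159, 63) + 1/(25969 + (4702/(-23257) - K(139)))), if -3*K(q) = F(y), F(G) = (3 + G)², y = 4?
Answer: I*√315551886263911008210/1813008586 ≈ 9.798*I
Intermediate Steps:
U(v, C) = C + v
K(q) = -49/3 (K(q) = -(3 + 4)²/3 = -⅓*7² = -⅓*49 = -49/3)
√(U(-159, 63) + 1/(25969 + (4702/(-23257) - K(139)))) = √((63 - 159) + 1/(25969 + (4702/(-23257) - 1*(-49/3)))) = √(-96 + 1/(25969 + (4702*(-1/23257) + 49/3))) = √(-96 + 1/(25969 + (-4702/23257 + 49/3))) = √(-96 + 1/(25969 + 1125487/69771)) = √(-96 + 1/(1813008586/69771)) = √(-96 + 69771/1813008586) = √(-174048754485/1813008586) = I*√315551886263911008210/1813008586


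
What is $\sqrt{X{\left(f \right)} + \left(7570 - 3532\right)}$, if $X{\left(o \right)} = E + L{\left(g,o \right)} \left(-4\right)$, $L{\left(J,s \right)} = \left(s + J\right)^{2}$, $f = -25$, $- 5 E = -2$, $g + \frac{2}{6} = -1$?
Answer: $\frac{2 \sqrt{71135}}{15} \approx 35.562$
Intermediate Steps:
$g = - \frac{4}{3}$ ($g = - \frac{1}{3} - 1 = - \frac{4}{3} \approx -1.3333$)
$E = \frac{2}{5}$ ($E = \left(- \frac{1}{5}\right) \left(-2\right) = \frac{2}{5} \approx 0.4$)
$L{\left(J,s \right)} = \left(J + s\right)^{2}$
$X{\left(o \right)} = \frac{2}{5} - 4 \left(- \frac{4}{3} + o\right)^{2}$ ($X{\left(o \right)} = \frac{2}{5} + \left(- \frac{4}{3} + o\right)^{2} \left(-4\right) = \frac{2}{5} - 4 \left(- \frac{4}{3} + o\right)^{2}$)
$\sqrt{X{\left(f \right)} + \left(7570 - 3532\right)} = \sqrt{\left(\frac{2}{5} - \frac{4 \left(-4 + 3 \left(-25\right)\right)^{2}}{9}\right) + \left(7570 - 3532\right)} = \sqrt{\left(\frac{2}{5} - \frac{4 \left(-4 - 75\right)^{2}}{9}\right) + 4038} = \sqrt{\left(\frac{2}{5} - \frac{4 \left(-79\right)^{2}}{9}\right) + 4038} = \sqrt{\left(\frac{2}{5} - \frac{24964}{9}\right) + 4038} = \sqrt{- \frac{124802}{45} + 4038} = \sqrt{\frac{56908}{45}} = \frac{2 \sqrt{71135}}{15}$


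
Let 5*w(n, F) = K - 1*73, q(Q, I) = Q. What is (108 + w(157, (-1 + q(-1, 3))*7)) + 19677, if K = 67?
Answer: 98919/5 ≈ 19784.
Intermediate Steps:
w(n, F) = -6/5 (w(n, F) = (67 - 1*73)/5 = (67 - 73)/5 = (1/5)*(-6) = -6/5)
(108 + w(157, (-1 + q(-1, 3))*7)) + 19677 = (108 - 6/5) + 19677 = 534/5 + 19677 = 98919/5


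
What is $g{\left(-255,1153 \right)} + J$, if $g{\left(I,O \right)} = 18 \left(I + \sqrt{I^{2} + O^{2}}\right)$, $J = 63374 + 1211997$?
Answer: $1270781 + 18 \sqrt{1394434} \approx 1.292 \cdot 10^{6}$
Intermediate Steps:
$J = 1275371$
$g{\left(I,O \right)} = 18 I + 18 \sqrt{I^{2} + O^{2}}$
$g{\left(-255,1153 \right)} + J = \left(18 \left(-255\right) + 18 \sqrt{\left(-255\right)^{2} + 1153^{2}}\right) + 1275371 = \left(-4590 + 18 \sqrt{65025 + 1329409}\right) + 1275371 = \left(-4590 + 18 \sqrt{1394434}\right) + 1275371 = 1270781 + 18 \sqrt{1394434}$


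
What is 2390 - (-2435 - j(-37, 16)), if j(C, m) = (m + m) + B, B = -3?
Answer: 4854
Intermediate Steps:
j(C, m) = -3 + 2*m (j(C, m) = (m + m) - 3 = 2*m - 3 = -3 + 2*m)
2390 - (-2435 - j(-37, 16)) = 2390 - (-2435 - (-3 + 2*16)) = 2390 - (-2435 - (-3 + 32)) = 2390 - (-2435 - 1*29) = 2390 - (-2435 - 29) = 2390 - 1*(-2464) = 2390 + 2464 = 4854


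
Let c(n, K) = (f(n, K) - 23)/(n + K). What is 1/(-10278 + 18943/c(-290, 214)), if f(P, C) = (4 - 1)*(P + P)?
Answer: -1763/16680446 ≈ -0.00010569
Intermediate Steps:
f(P, C) = 6*P (f(P, C) = 3*(2*P) = 6*P)
c(n, K) = (-23 + 6*n)/(K + n) (c(n, K) = (6*n - 23)/(n + K) = (-23 + 6*n)/(K + n))
1/(-10278 + 18943/c(-290, 214)) = 1/(-10278 + 18943/(((-23 + 6*(-290))/(214 - 290)))) = 1/(-10278 + 18943/(((-23 - 1740)/(-76)))) = 1/(-10278 + 18943/((-1/76*(-1763)))) = 1/(-10278 + 18943/(1763/76)) = 1/(-10278 + 18943*(76/1763)) = 1/(-10278 + 1439668/1763) = 1/(-16680446/1763) = -1763/16680446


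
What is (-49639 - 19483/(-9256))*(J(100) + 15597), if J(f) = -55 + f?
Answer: -3593273208921/4628 ≈ -7.7642e+8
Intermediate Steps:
(-49639 - 19483/(-9256))*(J(100) + 15597) = (-49639 - 19483/(-9256))*((-55 + 100) + 15597) = (-49639 - 19483*(-1/9256))*(45 + 15597) = (-49639 + 19483/9256)*15642 = -459439101/9256*15642 = -3593273208921/4628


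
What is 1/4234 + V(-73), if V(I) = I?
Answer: -309081/4234 ≈ -73.000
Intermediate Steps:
1/4234 + V(-73) = 1/4234 - 73 = -309081/4234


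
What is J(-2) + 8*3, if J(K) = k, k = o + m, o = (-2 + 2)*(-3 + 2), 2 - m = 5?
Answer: 21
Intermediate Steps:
m = -3 (m = 2 - 1*5 = 2 - 5 = -3)
o = 0 (o = 0*(-1) = 0)
k = -3 (k = 0 - 3 = -3)
J(K) = -3
J(-2) + 8*3 = -3 + 8*3 = -3 + 24 = 21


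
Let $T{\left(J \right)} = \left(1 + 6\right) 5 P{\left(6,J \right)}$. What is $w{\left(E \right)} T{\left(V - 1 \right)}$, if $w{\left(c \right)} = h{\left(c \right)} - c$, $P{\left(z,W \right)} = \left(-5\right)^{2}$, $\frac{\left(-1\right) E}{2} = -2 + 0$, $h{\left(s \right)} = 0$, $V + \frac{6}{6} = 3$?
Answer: $-3500$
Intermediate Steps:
$V = 2$ ($V = -1 + 3 = 2$)
$E = 4$ ($E = - 2 \left(-2 + 0\right) = \left(-2\right) \left(-2\right) = 4$)
$P{\left(z,W \right)} = 25$
$w{\left(c \right)} = - c$ ($w{\left(c \right)} = 0 - c = - c$)
$T{\left(J \right)} = 875$ ($T{\left(J \right)} = \left(1 + 6\right) 5 \cdot 25 = 7 \cdot 5 \cdot 25 = 35 \cdot 25 = 875$)
$w{\left(E \right)} T{\left(V - 1 \right)} = \left(-1\right) 4 \cdot 875 = \left(-4\right) 875 = -3500$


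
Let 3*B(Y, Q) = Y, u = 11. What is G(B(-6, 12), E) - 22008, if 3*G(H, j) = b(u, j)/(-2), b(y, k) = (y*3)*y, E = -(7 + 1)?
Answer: -44137/2 ≈ -22069.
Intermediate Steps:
B(Y, Q) = Y/3
E = -8 (E = -1*8 = -8)
b(y, k) = 3*y² (b(y, k) = (3*y)*y = 3*y²)
G(H, j) = -121/2 (G(H, j) = ((3*11²)/(-2))/3 = ((3*121)*(-½))/3 = (363*(-½))/3 = (⅓)*(-363/2) = -121/2)
G(B(-6, 12), E) - 22008 = -121/2 - 22008 = -44137/2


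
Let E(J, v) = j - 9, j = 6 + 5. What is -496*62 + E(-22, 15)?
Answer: -30750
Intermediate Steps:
j = 11
E(J, v) = 2 (E(J, v) = 11 - 9 = 2)
-496*62 + E(-22, 15) = -496*62 + 2 = -30752 + 2 = -30750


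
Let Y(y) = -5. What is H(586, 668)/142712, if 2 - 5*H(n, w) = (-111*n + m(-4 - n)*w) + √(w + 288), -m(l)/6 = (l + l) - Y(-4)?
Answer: -580544/89195 - √239/356780 ≈ -6.5088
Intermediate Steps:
m(l) = -30 - 12*l (m(l) = -6*((l + l) - 1*(-5)) = -6*(2*l + 5) = -6*(5 + 2*l) = -30 - 12*l)
H(n, w) = ⅖ - √(288 + w)/5 + 111*n/5 - w*(18 + 12*n)/5 (H(n, w) = ⅖ - ((-111*n + (-30 - 12*(-4 - n))*w) + √(w + 288))/5 = ⅖ - ((-111*n + (-30 + (48 + 12*n))*w) + √(288 + w))/5 = ⅖ - ((-111*n + (18 + 12*n)*w) + √(288 + w))/5 = ⅖ - ((-111*n + w*(18 + 12*n)) + √(288 + w))/5 = ⅖ - (√(288 + w) - 111*n + w*(18 + 12*n))/5 = ⅖ + (-√(288 + w)/5 + 111*n/5 - w*(18 + 12*n)/5) = ⅖ - √(288 + w)/5 + 111*n/5 - w*(18 + 12*n)/5)
H(586, 668)/142712 = (⅖ - √(288 + 668)/5 + (111/5)*586 - 6/5*668*(3 + 2*586))/142712 = (⅖ - 2*√239/5 + 65046/5 - 6/5*668*(3 + 1172))*(1/142712) = (⅖ - 2*√239/5 + 65046/5 - 6/5*668*1175)*(1/142712) = (⅖ - 2*√239/5 + 65046/5 - 941880)*(1/142712) = (-4644352/5 - 2*√239/5)*(1/142712) = -580544/89195 - √239/356780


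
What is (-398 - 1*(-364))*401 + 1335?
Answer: -12299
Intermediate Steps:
(-398 - 1*(-364))*401 + 1335 = (-398 + 364)*401 + 1335 = -34*401 + 1335 = -13634 + 1335 = -12299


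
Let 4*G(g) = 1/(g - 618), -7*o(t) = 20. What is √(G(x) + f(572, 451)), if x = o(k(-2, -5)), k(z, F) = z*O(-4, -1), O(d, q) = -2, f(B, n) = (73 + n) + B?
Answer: √82803716522/8692 ≈ 33.106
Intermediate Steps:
f(B, n) = 73 + B + n
k(z, F) = -2*z (k(z, F) = z*(-2) = -2*z)
o(t) = -20/7 (o(t) = -⅐*20 = -20/7)
x = -20/7 ≈ -2.8571
G(g) = 1/(4*(-618 + g)) (G(g) = 1/(4*(g - 618)) = 1/(4*(-618 + g)))
√(G(x) + f(572, 451)) = √(1/(4*(-618 - 20/7)) + (73 + 572 + 451)) = √(1/(4*(-4346/7)) + 1096) = √((¼)*(-7/4346) + 1096) = √(-7/17384 + 1096) = √(19052857/17384) = √82803716522/8692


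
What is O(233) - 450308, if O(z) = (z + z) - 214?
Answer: -450056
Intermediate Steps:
O(z) = -214 + 2*z (O(z) = 2*z - 214 = -214 + 2*z)
O(233) - 450308 = (-214 + 2*233) - 450308 = (-214 + 466) - 450308 = 252 - 450308 = -450056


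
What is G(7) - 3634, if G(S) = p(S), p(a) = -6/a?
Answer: -25444/7 ≈ -3634.9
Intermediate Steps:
G(S) = -6/S
G(7) - 3634 = -6/7 - 3634 = -25444/7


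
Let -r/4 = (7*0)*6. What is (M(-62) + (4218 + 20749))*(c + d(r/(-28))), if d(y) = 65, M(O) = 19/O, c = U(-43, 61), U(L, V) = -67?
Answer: -1547935/31 ≈ -49933.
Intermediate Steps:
c = -67
r = 0 (r = -4*7*0*6 = -0*6 = -4*0 = 0)
(M(-62) + (4218 + 20749))*(c + d(r/(-28))) = (19/(-62) + (4218 + 20749))*(-67 + 65) = (19*(-1/62) + 24967)*(-2) = (-19/62 + 24967)*(-2) = (1547935/62)*(-2) = -1547935/31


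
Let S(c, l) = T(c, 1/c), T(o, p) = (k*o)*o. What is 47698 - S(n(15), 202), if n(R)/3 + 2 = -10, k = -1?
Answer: 48994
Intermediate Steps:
n(R) = -36 (n(R) = -6 + 3*(-10) = -6 - 30 = -36)
T(o, p) = -o**2 (T(o, p) = (-o)*o = -o**2)
S(c, l) = -c**2
47698 - S(n(15), 202) = 47698 - (-1)*(-36)**2 = 47698 - (-1)*1296 = 47698 - 1*(-1296) = 47698 + 1296 = 48994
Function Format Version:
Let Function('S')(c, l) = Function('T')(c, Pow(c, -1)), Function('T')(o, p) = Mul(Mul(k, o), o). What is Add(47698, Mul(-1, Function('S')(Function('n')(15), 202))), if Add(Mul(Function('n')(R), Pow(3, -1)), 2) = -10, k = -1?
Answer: 48994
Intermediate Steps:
Function('n')(R) = -36 (Function('n')(R) = Add(-6, Mul(3, -10)) = Add(-6, -30) = -36)
Function('T')(o, p) = Mul(-1, Pow(o, 2)) (Function('T')(o, p) = Mul(Mul(-1, o), o) = Mul(-1, Pow(o, 2)))
Function('S')(c, l) = Mul(-1, Pow(c, 2))
Add(47698, Mul(-1, Function('S')(Function('n')(15), 202))) = Add(47698, Mul(-1, Mul(-1, Pow(-36, 2)))) = Add(47698, Mul(-1, Mul(-1, 1296))) = Add(47698, Mul(-1, -1296)) = Add(47698, 1296) = 48994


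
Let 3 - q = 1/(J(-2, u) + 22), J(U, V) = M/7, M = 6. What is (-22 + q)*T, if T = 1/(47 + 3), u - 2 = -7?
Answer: -3047/8000 ≈ -0.38088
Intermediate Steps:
u = -5 (u = 2 - 7 = -5)
J(U, V) = 6/7
q = 473/160 (q = 3 - 1/(6/7 + 22) = 3 - 1/160/7 = 3 - 1*7/160 = 3 - 7/160 = 473/160 ≈ 2.9562)
T = 1/50 ≈ 0.020000
(-22 + q)*T = (-22 + 473/160)*(1/50) = -3047/160*1/50 = -3047/8000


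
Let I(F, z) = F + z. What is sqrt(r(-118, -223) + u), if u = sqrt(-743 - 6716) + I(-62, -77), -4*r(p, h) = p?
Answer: sqrt(-438 + 4*I*sqrt(7459))/2 ≈ 3.8704 + 11.157*I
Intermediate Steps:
r(p, h) = -p/4
u = -139 + I*sqrt(7459) (u = sqrt(-743 - 6716) + (-62 - 77) = sqrt(-7459) - 139 = I*sqrt(7459) - 139 = -139 + I*sqrt(7459) ≈ -139.0 + 86.365*I)
sqrt(r(-118, -223) + u) = sqrt(-1/4*(-118) + (-139 + I*sqrt(7459))) = sqrt(59/2 + (-139 + I*sqrt(7459))) = sqrt(-219/2 + I*sqrt(7459))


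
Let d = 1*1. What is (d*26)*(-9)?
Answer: -234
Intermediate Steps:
d = 1
(d*26)*(-9) = (1*26)*(-9) = 26*(-9) = -234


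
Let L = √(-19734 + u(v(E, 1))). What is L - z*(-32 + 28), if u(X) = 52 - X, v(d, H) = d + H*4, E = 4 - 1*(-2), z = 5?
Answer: 20 + 6*I*√547 ≈ 20.0 + 140.33*I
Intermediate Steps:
E = 6 (E = 4 + 2 = 6)
v(d, H) = d + 4*H
L = 6*I*√547 (L = √(-19734 + (52 - (6 + 4*1))) = √(-19734 + (52 - (6 + 4))) = √(-19734 + (52 - 1*10)) = √(-19734 + (52 - 10)) = √(-19734 + 42) = √(-19692) = 6*I*√547 ≈ 140.33*I)
L - z*(-32 + 28) = 6*I*√547 - 5*(-32 + 28) = 6*I*√547 - 5*(-4) = 6*I*√547 - 1*(-20) = 6*I*√547 + 20 = 20 + 6*I*√547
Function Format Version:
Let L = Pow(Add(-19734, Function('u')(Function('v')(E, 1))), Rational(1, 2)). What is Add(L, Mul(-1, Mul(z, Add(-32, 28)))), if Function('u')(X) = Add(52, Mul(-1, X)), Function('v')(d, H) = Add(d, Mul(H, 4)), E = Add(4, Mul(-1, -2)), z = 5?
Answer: Add(20, Mul(6, I, Pow(547, Rational(1, 2)))) ≈ Add(20.000, Mul(140.33, I))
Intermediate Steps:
E = 6 (E = Add(4, 2) = 6)
Function('v')(d, H) = Add(d, Mul(4, H))
L = Mul(6, I, Pow(547, Rational(1, 2))) (L = Pow(Add(-19734, Add(52, Mul(-1, Add(6, Mul(4, 1))))), Rational(1, 2)) = Pow(Add(-19734, Add(52, Mul(-1, Add(6, 4)))), Rational(1, 2)) = Pow(Add(-19734, Add(52, Mul(-1, 10))), Rational(1, 2)) = Pow(Add(-19734, Add(52, -10)), Rational(1, 2)) = Pow(Add(-19734, 42), Rational(1, 2)) = Pow(-19692, Rational(1, 2)) = Mul(6, I, Pow(547, Rational(1, 2))) ≈ Mul(140.33, I))
Add(L, Mul(-1, Mul(z, Add(-32, 28)))) = Add(Mul(6, I, Pow(547, Rational(1, 2))), Mul(-1, Mul(5, Add(-32, 28)))) = Add(Mul(6, I, Pow(547, Rational(1, 2))), Mul(-1, Mul(5, -4))) = Add(Mul(6, I, Pow(547, Rational(1, 2))), Mul(-1, -20)) = Add(Mul(6, I, Pow(547, Rational(1, 2))), 20) = Add(20, Mul(6, I, Pow(547, Rational(1, 2))))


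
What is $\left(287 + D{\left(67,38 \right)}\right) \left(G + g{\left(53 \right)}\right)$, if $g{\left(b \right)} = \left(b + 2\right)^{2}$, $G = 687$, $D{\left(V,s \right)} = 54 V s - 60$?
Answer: $511183232$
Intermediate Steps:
$D{\left(V,s \right)} = -60 + 54 V s$ ($D{\left(V,s \right)} = 54 V s - 60 = -60 + 54 V s$)
$g{\left(b \right)} = \left(2 + b\right)^{2}$
$\left(287 + D{\left(67,38 \right)}\right) \left(G + g{\left(53 \right)}\right) = \left(287 - \left(60 - 137484\right)\right) \left(687 + \left(2 + 53\right)^{2}\right) = \left(287 + \left(-60 + 137484\right)\right) \left(687 + 55^{2}\right) = \left(287 + 137424\right) \left(687 + 3025\right) = 137711 \cdot 3712 = 511183232$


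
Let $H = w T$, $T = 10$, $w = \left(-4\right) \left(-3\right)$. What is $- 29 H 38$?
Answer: $-132240$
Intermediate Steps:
$w = 12$
$H = 120$ ($H = 12 \cdot 10 = 120$)
$- 29 H 38 = \left(-29\right) 120 \cdot 38 = \left(-3480\right) 38 = -132240$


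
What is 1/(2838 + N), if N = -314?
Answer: 1/2524 ≈ 0.00039620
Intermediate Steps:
1/(2838 + N) = 1/(2838 - 314) = 1/2524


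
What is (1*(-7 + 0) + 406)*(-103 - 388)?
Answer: -195909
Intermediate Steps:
(1*(-7 + 0) + 406)*(-103 - 388) = (1*(-7) + 406)*(-491) = (-7 + 406)*(-491) = 399*(-491) = -195909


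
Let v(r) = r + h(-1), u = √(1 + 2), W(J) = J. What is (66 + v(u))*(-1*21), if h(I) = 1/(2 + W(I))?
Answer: -1407 - 21*√3 ≈ -1443.4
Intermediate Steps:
u = √3 ≈ 1.7320
h(I) = 1/(2 + I)
v(r) = 1 + r (v(r) = r + 1/(2 - 1) = r + 1/1 = r + 1 = 1 + r)
(66 + v(u))*(-1*21) = (66 + (1 + √3))*(-1*21) = (67 + √3)*(-21) = -1407 - 21*√3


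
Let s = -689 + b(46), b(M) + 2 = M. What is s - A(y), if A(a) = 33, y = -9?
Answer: -678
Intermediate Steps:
b(M) = -2 + M
s = -645 (s = -689 + (-2 + 46) = -689 + 44 = -645)
s - A(y) = -645 - 1*33 = -645 - 33 = -678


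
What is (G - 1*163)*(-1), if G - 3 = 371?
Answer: -211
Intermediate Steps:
G = 374 (G = 3 + 371 = 374)
(G - 1*163)*(-1) = (374 - 1*163)*(-1) = (374 - 163)*(-1) = 211*(-1) = -211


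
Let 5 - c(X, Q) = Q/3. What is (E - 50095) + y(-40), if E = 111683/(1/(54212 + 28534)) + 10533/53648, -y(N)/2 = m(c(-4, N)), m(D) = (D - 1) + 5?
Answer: 1487327180746079/160944 ≈ 9.2413e+9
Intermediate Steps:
c(X, Q) = 5 - Q/3
m(D) = 4 + D (m(D) = (-1 + D) + 5 = 4 + D)
y(N) = -18 + 2*N/3 (y(N) = -2*(4 + (5 - N/3)) = -2*(9 - N/3) = -18 + 2*N/3)
E = 495778416808197/53648 (E = 111683/(1/82746) + 10533*(1/53648) = 111683/(1/82746) + 10533/53648 = 111683*82746 + 10533/53648 = 9241321518 + 10533/53648 = 495778416808197/53648 ≈ 9.2413e+9)
(E - 50095) + y(-40) = (495778416808197/53648 - 50095) + (-18 + (⅔)*(-40)) = 495775729311637/53648 + (-18 - 80/3) = 495775729311637/53648 - 134/3 = 1487327180746079/160944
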